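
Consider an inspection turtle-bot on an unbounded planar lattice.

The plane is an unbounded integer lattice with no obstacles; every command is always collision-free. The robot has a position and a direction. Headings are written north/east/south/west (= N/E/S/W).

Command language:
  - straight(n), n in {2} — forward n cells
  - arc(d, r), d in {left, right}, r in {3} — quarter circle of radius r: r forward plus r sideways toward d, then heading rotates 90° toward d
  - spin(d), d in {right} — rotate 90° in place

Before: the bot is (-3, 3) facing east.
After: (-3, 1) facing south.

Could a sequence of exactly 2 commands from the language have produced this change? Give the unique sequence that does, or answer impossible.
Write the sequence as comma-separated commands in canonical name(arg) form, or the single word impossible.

key: running straight(2) before spin(right) would end elsewhere — order is forced
t0: (-3, 3) facing east
[1] after spin(right): (-3, 3) facing south
[2] after straight(2): (-3, 1) facing south
uniquely the one of 16 2-step routes that fits.

spin(right), straight(2)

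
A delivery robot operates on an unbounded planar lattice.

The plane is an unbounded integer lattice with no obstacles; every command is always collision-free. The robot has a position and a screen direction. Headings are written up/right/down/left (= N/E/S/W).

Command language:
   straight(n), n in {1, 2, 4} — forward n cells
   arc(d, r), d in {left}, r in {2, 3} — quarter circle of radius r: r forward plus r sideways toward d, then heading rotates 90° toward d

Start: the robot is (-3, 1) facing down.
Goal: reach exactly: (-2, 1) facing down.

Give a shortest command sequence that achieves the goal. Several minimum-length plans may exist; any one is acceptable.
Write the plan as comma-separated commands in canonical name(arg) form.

from: (-3, 1) facing down
[1] after arc(left, 2): (-1, -1) facing right
[2] after arc(left, 3): (2, 2) facing up
[3] after arc(left, 2): (0, 4) facing left
[4] after arc(left, 2): (-2, 2) facing down
[5] after straight(1): (-2, 1) facing down
shorter routes all fall short; 5 is best.

arc(left, 2), arc(left, 3), arc(left, 2), arc(left, 2), straight(1)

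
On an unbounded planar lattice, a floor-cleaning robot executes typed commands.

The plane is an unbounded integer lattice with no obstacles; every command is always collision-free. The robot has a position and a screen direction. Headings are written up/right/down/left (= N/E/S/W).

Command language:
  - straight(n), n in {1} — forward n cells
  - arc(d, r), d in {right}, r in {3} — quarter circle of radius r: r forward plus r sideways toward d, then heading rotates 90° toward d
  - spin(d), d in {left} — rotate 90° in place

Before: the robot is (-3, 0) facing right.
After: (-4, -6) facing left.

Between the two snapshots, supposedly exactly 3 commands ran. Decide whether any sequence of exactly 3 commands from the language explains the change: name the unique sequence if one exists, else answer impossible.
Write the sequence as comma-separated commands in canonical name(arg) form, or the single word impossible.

key: order matters: swapping arc(right, 3) and straight(1) lands elsewhere
begin: (-3, 0) facing right
1. arc(right, 3) → (0, -3) facing down
2. arc(right, 3) → (-3, -6) facing left
3. straight(1) → (-4, -6) facing left
no other 3-command option fits: unique.

arc(right, 3), arc(right, 3), straight(1)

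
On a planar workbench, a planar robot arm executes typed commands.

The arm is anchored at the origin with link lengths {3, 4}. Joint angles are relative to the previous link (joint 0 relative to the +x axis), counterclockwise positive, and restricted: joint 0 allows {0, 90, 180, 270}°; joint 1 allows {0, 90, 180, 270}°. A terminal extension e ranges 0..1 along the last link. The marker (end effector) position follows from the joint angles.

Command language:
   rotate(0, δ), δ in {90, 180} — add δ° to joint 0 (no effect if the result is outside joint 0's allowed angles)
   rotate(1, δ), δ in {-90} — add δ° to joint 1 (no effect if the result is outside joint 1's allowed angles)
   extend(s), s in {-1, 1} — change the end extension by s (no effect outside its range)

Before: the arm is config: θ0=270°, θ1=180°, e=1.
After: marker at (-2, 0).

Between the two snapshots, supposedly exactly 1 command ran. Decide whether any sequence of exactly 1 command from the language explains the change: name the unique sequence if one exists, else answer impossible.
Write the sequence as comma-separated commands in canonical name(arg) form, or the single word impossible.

start: config: θ0=270°, θ1=180°, e=1
step 1 (rotate(0, 90)): config: θ0=0°, θ1=180°, e=1
no other 1-command option fits: unique.

rotate(0, 90)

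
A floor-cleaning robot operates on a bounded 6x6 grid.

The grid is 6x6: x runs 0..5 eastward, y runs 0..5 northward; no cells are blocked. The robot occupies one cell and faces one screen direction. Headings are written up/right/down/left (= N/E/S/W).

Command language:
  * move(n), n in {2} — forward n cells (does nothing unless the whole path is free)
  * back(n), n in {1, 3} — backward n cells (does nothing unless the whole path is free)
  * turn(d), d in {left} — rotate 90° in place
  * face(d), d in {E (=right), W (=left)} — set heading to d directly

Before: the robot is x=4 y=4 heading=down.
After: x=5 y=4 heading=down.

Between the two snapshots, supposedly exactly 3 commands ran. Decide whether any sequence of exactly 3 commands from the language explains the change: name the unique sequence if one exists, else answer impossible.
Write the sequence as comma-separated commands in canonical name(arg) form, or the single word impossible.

key: running turn(left) before face(W) would end elsewhere — order is forced
t0: x=4 y=4 heading=down
step 1 (face(W)): x=4 y=4 heading=left
step 2 (back(1)): x=5 y=4 heading=left
step 3 (turn(left)): x=5 y=4 heading=down
no rival 3-sequence matches.

face(W), back(1), turn(left)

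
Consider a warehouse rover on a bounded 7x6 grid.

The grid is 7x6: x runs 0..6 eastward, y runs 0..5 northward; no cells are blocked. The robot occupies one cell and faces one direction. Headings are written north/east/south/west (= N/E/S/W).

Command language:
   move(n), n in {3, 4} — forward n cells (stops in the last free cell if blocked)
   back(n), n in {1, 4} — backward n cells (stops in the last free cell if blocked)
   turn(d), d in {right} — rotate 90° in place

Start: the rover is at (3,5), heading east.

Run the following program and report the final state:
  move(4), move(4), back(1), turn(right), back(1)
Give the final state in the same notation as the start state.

from: at (3,5), heading east
1. move(4) → at (6,5), heading east
2. move(4) → at (6,5), heading east
3. back(1) → at (5,5), heading east
4. turn(right) → at (5,5), heading south
5. back(1) → at (5,5), heading south

at (5,5), heading south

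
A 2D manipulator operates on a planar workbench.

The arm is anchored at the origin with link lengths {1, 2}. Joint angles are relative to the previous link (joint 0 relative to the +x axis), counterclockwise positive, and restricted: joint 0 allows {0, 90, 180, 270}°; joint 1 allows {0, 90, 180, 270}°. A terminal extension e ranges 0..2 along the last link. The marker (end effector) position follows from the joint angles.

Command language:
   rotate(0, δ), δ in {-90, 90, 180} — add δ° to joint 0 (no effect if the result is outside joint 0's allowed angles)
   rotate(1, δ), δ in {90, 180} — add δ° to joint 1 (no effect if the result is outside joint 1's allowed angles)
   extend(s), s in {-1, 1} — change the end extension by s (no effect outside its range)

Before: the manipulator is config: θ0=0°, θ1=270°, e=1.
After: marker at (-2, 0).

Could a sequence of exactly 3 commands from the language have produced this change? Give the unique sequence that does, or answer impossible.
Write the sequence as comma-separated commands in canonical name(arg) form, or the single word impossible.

start: config: θ0=0°, θ1=270°, e=1
step 1 (rotate(1, 90)): config: θ0=0°, θ1=0°, e=1
step 2 (rotate(1, 90)): config: θ0=0°, θ1=90°, e=1
step 3 (rotate(1, 90)): config: θ0=0°, θ1=180°, e=1
uniquely the one of 343 3-step routes that fits.

rotate(1, 90), rotate(1, 90), rotate(1, 90)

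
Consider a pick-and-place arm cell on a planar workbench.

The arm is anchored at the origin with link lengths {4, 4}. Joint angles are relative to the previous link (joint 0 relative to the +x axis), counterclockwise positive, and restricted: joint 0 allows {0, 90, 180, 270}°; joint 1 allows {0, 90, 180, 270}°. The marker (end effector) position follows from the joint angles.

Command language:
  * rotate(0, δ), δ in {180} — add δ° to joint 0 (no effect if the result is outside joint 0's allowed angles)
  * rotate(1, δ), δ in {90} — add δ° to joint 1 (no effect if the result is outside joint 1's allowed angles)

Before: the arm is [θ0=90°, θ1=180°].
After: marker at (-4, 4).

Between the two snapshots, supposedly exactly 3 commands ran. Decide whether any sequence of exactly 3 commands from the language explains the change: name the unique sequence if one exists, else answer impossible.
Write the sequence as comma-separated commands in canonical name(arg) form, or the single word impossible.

rotate(1, 90), rotate(1, 90), rotate(1, 90)

t0: [θ0=90°, θ1=180°]
[1] after rotate(1, 90): [θ0=90°, θ1=270°]
[2] after rotate(1, 90): [θ0=90°, θ1=0°]
[3] after rotate(1, 90): [θ0=90°, θ1=90°]
uniquely the one of 8 3-step routes that fits.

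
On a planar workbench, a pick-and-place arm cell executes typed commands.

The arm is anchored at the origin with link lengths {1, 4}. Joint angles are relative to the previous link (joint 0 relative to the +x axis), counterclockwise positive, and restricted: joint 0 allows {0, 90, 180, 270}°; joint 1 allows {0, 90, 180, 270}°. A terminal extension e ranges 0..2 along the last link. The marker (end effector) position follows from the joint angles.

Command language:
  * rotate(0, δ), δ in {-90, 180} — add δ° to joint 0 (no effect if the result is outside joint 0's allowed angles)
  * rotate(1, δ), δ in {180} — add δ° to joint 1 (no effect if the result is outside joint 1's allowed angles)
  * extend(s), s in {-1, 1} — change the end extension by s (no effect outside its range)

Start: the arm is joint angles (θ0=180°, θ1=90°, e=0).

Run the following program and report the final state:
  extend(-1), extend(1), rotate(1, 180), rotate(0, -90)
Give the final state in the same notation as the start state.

joint angles (θ0=90°, θ1=270°, e=1)

begin: joint angles (θ0=180°, θ1=90°, e=0)
1. extend(-1) → joint angles (θ0=180°, θ1=90°, e=0)
2. extend(1) → joint angles (θ0=180°, θ1=90°, e=1)
3. rotate(1, 180) → joint angles (θ0=180°, θ1=270°, e=1)
4. rotate(0, -90) → joint angles (θ0=90°, θ1=270°, e=1)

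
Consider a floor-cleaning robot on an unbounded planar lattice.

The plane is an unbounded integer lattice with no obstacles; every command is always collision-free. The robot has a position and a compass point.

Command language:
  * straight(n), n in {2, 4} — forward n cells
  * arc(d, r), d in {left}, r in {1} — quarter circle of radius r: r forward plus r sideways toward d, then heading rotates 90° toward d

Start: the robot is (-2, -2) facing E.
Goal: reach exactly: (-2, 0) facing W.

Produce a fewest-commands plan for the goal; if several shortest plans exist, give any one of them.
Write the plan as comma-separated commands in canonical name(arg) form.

arc(left, 1), arc(left, 1)

initial: (-2, -2) facing E
step 1 (arc(left, 1)): (-1, -1) facing N
step 2 (arc(left, 1)): (-2, 0) facing W
nothing shorter than 2 reaches the goal.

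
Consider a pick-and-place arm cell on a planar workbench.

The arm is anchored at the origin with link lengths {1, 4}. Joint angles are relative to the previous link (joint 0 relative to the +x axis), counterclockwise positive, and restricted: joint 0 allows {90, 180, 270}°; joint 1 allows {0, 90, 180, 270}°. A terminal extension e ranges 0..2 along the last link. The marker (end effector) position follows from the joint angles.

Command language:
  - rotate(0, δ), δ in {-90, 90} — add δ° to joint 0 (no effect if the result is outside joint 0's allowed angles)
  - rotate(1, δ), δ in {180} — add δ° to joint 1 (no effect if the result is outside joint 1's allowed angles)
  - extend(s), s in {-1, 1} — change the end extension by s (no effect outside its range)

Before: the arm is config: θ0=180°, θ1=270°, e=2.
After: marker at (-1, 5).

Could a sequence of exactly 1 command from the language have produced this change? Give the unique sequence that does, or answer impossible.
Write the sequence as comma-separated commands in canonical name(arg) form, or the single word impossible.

extend(-1)

from: config: θ0=180°, θ1=270°, e=2
t=1 extend(-1) ⇒ config: θ0=180°, θ1=270°, e=1
no other 1-command option fits: unique.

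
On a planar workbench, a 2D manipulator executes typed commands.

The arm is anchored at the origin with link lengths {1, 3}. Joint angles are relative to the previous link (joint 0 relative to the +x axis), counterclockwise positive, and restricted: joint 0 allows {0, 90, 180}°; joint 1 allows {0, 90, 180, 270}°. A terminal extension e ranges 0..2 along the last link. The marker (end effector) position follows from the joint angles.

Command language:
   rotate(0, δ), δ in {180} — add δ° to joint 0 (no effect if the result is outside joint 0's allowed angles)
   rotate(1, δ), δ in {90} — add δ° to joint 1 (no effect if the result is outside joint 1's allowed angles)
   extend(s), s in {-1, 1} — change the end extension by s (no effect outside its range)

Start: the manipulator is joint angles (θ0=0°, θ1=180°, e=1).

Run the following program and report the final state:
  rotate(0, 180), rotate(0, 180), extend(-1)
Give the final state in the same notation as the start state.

initial: joint angles (θ0=0°, θ1=180°, e=1)
step 1 (rotate(0, 180)): joint angles (θ0=180°, θ1=180°, e=1)
step 2 (rotate(0, 180)): joint angles (θ0=0°, θ1=180°, e=1)
step 3 (extend(-1)): joint angles (θ0=0°, θ1=180°, e=0)

joint angles (θ0=0°, θ1=180°, e=0)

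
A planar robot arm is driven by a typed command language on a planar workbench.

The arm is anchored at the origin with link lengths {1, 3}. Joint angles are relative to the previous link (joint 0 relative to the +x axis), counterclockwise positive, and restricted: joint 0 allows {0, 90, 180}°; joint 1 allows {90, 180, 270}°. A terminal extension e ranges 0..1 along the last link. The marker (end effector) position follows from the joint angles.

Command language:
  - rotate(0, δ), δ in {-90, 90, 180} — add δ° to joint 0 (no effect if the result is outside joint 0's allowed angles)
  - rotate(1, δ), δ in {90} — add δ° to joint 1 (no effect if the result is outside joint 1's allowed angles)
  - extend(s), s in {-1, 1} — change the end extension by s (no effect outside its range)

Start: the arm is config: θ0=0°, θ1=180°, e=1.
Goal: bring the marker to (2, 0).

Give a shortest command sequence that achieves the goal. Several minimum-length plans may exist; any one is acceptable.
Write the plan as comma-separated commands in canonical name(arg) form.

rotate(0, 180), extend(-1)

from: config: θ0=0°, θ1=180°, e=1
t=1 rotate(0, 180) ⇒ config: θ0=180°, θ1=180°, e=1
t=2 extend(-1) ⇒ config: θ0=180°, θ1=180°, e=0
nothing shorter than 2 reaches the goal.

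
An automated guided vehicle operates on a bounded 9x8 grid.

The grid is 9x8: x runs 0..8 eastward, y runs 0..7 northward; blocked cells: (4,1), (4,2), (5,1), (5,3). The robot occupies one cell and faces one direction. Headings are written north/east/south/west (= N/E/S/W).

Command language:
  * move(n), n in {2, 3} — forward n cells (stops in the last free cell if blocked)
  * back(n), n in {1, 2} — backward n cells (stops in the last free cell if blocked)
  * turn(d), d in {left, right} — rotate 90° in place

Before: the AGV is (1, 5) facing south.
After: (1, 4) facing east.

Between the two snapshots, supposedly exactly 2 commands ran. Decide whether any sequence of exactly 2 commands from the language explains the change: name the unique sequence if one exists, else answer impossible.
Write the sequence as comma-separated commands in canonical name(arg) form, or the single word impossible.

impossible

all 36 sequences checked — none match.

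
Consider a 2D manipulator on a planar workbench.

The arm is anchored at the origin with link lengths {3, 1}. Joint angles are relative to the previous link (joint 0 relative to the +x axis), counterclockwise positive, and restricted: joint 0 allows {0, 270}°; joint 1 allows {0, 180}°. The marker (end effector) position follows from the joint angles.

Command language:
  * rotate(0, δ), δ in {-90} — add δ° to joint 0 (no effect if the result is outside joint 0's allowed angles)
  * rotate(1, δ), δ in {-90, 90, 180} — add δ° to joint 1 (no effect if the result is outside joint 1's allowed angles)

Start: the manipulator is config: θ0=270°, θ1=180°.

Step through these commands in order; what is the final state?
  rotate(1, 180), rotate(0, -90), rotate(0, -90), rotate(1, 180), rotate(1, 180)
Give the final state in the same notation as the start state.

begin: config: θ0=270°, θ1=180°
t=1 rotate(1, 180) ⇒ config: θ0=270°, θ1=0°
t=2 rotate(0, -90) ⇒ config: θ0=270°, θ1=0°
t=3 rotate(0, -90) ⇒ config: θ0=270°, θ1=0°
t=4 rotate(1, 180) ⇒ config: θ0=270°, θ1=180°
t=5 rotate(1, 180) ⇒ config: θ0=270°, θ1=0°

config: θ0=270°, θ1=0°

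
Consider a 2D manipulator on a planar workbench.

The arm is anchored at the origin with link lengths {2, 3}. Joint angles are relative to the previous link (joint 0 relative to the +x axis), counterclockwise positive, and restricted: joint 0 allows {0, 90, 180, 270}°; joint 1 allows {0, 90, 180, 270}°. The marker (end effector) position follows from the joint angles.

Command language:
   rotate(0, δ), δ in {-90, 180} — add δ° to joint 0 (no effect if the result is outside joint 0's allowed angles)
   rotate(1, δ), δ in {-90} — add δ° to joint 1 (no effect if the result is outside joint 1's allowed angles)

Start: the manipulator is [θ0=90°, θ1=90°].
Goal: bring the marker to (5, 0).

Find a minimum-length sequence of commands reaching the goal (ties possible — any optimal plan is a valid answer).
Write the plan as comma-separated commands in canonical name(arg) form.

initial: [θ0=90°, θ1=90°]
t=1 rotate(0, -90) ⇒ [θ0=0°, θ1=90°]
t=2 rotate(1, -90) ⇒ [θ0=0°, θ1=0°]
minimal: 2 command(s), checked below 2.

rotate(0, -90), rotate(1, -90)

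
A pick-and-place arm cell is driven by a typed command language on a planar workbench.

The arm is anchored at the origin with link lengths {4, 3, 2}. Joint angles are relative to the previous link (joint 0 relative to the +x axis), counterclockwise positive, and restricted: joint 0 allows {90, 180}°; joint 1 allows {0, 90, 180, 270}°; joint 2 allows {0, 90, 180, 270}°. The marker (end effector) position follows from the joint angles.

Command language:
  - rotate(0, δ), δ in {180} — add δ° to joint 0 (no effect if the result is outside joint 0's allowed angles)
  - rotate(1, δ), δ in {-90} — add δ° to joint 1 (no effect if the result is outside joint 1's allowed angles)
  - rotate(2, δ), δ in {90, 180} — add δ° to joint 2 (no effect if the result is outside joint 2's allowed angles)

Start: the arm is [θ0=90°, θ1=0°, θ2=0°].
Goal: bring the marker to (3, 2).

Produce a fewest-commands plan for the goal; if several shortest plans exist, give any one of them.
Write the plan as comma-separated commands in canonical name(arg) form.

rotate(1, -90), rotate(2, 180), rotate(2, 90)

from: [θ0=90°, θ1=0°, θ2=0°]
1. rotate(1, -90) → [θ0=90°, θ1=270°, θ2=0°]
2. rotate(2, 180) → [θ0=90°, θ1=270°, θ2=180°]
3. rotate(2, 90) → [θ0=90°, θ1=270°, θ2=270°]
shorter routes all fall short; 3 is best.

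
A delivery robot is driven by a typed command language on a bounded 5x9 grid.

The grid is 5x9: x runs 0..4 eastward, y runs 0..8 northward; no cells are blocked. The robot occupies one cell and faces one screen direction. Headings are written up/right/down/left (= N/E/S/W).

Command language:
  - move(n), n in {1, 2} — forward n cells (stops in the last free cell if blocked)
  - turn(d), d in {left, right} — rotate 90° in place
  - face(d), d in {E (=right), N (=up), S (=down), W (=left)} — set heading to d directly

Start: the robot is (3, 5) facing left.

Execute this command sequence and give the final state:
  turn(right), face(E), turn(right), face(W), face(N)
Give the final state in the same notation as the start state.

(3, 5) facing up

initial: (3, 5) facing left
step 1 (turn(right)): (3, 5) facing up
step 2 (face(E)): (3, 5) facing right
step 3 (turn(right)): (3, 5) facing down
step 4 (face(W)): (3, 5) facing left
step 5 (face(N)): (3, 5) facing up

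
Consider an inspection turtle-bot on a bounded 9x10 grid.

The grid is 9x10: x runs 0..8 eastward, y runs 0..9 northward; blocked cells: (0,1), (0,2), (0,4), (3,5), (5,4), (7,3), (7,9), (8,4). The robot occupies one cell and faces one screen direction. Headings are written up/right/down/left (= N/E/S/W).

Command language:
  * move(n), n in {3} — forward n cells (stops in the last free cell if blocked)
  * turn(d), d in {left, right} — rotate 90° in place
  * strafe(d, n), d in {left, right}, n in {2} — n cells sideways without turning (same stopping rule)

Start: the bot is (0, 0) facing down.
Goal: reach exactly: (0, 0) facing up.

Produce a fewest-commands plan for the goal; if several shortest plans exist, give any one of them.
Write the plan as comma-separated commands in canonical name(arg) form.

turn(right), turn(right)

from: (0, 0) facing down
t=1 turn(right) ⇒ (0, 0) facing left
t=2 turn(right) ⇒ (0, 0) facing up
minimal: 2 command(s), checked below 2.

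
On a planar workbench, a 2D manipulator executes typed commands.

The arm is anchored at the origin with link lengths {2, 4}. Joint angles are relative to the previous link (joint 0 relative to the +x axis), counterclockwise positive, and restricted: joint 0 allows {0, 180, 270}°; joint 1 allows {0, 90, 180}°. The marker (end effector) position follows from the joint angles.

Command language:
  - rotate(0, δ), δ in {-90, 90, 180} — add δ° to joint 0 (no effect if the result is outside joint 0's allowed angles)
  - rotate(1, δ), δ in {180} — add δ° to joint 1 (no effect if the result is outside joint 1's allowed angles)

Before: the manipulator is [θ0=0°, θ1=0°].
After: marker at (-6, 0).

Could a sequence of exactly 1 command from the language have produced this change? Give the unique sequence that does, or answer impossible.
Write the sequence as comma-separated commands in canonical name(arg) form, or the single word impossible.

t0: [θ0=0°, θ1=0°]
step 1 (rotate(0, 180)): [θ0=180°, θ1=0°]
uniquely the one of 4 1-step routes that fits.

rotate(0, 180)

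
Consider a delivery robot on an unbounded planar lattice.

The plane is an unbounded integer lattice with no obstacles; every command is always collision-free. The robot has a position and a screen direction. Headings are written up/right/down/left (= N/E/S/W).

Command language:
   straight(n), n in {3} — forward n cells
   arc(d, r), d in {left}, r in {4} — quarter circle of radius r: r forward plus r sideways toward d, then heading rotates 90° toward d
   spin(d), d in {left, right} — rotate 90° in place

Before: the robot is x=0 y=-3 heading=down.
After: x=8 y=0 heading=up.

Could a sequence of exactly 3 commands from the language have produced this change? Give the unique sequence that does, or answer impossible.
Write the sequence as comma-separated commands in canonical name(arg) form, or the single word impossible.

key: cell and facing (now N) both changed — the 3 commands mix motion and turning
start: x=0 y=-3 heading=down
[1] after arc(left, 4): x=4 y=-7 heading=right
[2] after arc(left, 4): x=8 y=-3 heading=up
[3] after straight(3): x=8 y=0 heading=up
no rival 3-sequence matches.

arc(left, 4), arc(left, 4), straight(3)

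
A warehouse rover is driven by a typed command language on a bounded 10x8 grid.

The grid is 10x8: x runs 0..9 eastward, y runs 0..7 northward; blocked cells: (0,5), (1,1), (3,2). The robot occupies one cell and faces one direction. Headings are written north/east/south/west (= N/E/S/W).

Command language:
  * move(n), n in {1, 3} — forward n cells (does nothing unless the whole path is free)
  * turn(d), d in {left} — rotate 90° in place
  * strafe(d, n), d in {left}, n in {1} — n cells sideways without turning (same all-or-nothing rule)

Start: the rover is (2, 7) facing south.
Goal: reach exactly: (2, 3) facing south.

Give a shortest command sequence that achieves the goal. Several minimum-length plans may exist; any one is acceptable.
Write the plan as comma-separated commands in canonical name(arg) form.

move(1), move(3)

start: (2, 7) facing south
step 1 (move(1)): (2, 6) facing south
step 2 (move(3)): (2, 3) facing south
no 1-step plan works, so 2 is optimal.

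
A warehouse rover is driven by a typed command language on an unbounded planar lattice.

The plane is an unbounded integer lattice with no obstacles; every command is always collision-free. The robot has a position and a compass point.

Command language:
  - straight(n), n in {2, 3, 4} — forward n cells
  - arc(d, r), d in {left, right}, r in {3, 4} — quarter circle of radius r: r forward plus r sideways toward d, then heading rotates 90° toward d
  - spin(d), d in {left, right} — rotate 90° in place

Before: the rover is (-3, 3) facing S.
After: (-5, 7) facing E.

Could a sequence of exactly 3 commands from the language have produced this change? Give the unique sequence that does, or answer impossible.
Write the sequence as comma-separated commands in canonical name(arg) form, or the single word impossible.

key: cell and facing (now E) both changed — the 3 commands mix motion and turning
initial: (-3, 3) facing S
[1] after arc(right, 3): (-6, 0) facing W
[2] after arc(right, 3): (-9, 3) facing N
[3] after arc(right, 4): (-5, 7) facing E
no rival 3-sequence matches.

arc(right, 3), arc(right, 3), arc(right, 4)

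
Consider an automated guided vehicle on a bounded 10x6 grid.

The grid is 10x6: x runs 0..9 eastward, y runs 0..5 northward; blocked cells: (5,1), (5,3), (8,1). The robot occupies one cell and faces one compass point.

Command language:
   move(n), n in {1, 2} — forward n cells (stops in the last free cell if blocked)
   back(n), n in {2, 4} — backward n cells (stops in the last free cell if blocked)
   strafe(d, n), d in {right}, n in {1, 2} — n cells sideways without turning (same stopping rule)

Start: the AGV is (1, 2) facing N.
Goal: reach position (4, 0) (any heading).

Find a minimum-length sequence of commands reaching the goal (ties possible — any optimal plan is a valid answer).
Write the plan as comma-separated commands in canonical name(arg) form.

back(2), strafe(right, 1), strafe(right, 2)

begin: (1, 2) facing N
t=1 back(2) ⇒ (1, 0) facing N
t=2 strafe(right, 1) ⇒ (2, 0) facing N
t=3 strafe(right, 2) ⇒ (4, 0) facing N
no 2-step plan works, so 3 is optimal.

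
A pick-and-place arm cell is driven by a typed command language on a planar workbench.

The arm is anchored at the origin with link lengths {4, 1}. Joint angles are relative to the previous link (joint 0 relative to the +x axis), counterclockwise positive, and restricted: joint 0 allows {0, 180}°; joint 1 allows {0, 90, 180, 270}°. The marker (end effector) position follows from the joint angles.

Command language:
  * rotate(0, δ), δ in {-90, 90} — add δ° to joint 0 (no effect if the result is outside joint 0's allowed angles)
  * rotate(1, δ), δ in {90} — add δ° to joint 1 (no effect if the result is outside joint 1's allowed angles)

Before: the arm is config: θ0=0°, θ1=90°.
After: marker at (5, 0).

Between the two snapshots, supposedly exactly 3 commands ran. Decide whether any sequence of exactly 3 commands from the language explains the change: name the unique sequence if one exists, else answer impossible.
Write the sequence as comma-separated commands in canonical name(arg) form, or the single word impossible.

rotate(1, 90), rotate(1, 90), rotate(1, 90)

initial: config: θ0=0°, θ1=90°
[1] after rotate(1, 90): config: θ0=0°, θ1=180°
[2] after rotate(1, 90): config: θ0=0°, θ1=270°
[3] after rotate(1, 90): config: θ0=0°, θ1=0°
no other 3-command option fits: unique.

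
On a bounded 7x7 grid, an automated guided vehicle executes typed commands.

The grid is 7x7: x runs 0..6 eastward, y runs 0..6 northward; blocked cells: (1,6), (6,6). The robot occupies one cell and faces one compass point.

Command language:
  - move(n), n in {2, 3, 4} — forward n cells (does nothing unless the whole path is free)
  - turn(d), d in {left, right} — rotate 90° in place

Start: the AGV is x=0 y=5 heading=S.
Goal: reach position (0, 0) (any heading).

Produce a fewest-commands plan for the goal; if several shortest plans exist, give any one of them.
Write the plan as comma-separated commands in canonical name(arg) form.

move(2), move(3)

start: x=0 y=5 heading=S
t=1 move(2) ⇒ x=0 y=3 heading=S
t=2 move(3) ⇒ x=0 y=0 heading=S
shorter routes all fall short; 2 is best.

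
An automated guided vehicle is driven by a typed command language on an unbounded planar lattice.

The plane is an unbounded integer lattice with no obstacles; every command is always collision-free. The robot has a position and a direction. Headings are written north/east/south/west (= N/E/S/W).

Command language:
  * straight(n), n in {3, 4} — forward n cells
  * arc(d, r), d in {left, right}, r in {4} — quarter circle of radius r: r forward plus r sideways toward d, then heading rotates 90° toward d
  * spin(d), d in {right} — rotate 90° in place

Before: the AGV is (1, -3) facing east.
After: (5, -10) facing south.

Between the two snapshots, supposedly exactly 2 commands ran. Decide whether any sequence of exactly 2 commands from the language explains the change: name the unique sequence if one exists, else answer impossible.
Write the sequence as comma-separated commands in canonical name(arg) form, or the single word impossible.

key: cell and facing (now S) both changed — the 2 commands mix motion and turning
from: (1, -3) facing east
step 1 (arc(right, 4)): (5, -7) facing south
step 2 (straight(3)): (5, -10) facing south
all 25 alternatives checked — unique.

arc(right, 4), straight(3)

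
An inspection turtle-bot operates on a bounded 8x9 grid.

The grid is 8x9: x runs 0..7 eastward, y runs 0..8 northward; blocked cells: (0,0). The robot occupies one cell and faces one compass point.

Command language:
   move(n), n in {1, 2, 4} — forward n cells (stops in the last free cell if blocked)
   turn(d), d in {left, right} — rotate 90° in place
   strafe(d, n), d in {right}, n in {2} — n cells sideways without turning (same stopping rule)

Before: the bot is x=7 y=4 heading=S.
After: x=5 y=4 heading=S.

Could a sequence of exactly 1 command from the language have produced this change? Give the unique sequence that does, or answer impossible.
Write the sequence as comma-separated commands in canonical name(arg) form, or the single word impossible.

key: heading stays S — the single command does not turn
begin: x=7 y=4 heading=S
1. strafe(right, 2) → x=5 y=4 heading=S
no rival 1-sequence matches.

strafe(right, 2)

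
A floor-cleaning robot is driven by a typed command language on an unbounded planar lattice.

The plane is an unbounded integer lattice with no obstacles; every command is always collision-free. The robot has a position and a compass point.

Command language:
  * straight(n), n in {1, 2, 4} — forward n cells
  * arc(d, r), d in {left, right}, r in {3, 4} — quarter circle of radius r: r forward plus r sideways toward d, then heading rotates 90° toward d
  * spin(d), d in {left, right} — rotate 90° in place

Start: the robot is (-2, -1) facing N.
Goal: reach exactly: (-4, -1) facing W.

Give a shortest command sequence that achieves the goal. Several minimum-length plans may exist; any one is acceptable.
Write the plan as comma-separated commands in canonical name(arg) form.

initial: (-2, -1) facing N
t=1 spin(left) ⇒ (-2, -1) facing W
t=2 straight(2) ⇒ (-4, -1) facing W
no 1-step plan works, so 2 is optimal.

spin(left), straight(2)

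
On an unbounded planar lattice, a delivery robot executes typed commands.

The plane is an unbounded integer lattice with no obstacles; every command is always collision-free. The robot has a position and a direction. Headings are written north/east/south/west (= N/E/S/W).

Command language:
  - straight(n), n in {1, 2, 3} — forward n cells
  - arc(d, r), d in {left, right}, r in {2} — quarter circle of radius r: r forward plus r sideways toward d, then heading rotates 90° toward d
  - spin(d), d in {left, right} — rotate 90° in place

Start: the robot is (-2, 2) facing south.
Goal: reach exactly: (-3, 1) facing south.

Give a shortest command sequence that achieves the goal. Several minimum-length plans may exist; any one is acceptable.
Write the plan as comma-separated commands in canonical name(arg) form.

straight(1), spin(right), straight(1), spin(left)

initial: (-2, 2) facing south
t=1 straight(1) ⇒ (-2, 1) facing south
t=2 spin(right) ⇒ (-2, 1) facing west
t=3 straight(1) ⇒ (-3, 1) facing west
t=4 spin(left) ⇒ (-3, 1) facing south
minimal: 4 command(s), checked below 4.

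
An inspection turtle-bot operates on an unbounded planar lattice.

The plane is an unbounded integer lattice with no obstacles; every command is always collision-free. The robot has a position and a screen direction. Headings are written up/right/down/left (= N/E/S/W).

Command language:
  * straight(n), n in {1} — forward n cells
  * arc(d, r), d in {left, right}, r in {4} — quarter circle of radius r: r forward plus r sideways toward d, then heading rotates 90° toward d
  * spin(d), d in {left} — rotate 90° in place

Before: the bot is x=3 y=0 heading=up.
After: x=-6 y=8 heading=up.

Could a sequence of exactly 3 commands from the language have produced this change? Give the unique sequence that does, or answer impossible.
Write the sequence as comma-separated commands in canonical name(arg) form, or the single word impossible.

arc(left, 4), straight(1), arc(right, 4)

key: running arc(right, 4) before arc(left, 4) would end elsewhere — order is forced
initial: x=3 y=0 heading=up
step 1 (arc(left, 4)): x=-1 y=4 heading=left
step 2 (straight(1)): x=-2 y=4 heading=left
step 3 (arc(right, 4)): x=-6 y=8 heading=up
no other 3-command option fits: unique.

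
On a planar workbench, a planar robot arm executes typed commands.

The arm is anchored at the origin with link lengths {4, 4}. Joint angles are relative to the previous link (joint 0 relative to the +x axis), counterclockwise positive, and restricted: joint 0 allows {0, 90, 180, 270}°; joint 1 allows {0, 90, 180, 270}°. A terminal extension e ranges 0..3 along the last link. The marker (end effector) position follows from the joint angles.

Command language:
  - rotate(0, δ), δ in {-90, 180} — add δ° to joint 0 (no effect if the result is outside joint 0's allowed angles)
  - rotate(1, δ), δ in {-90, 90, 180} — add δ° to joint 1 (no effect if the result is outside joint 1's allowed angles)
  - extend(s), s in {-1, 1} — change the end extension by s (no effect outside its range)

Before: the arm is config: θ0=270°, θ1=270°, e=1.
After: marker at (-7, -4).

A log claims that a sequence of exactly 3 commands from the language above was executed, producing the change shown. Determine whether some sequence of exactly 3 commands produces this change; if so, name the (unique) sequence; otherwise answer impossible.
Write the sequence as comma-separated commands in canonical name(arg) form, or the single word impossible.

t0: config: θ0=270°, θ1=270°, e=1
1. extend(1) → config: θ0=270°, θ1=270°, e=2
2. extend(1) → config: θ0=270°, θ1=270°, e=3
3. extend(1) → config: θ0=270°, θ1=270°, e=3
uniquely the one of 343 3-step routes that fits.

extend(1), extend(1), extend(1)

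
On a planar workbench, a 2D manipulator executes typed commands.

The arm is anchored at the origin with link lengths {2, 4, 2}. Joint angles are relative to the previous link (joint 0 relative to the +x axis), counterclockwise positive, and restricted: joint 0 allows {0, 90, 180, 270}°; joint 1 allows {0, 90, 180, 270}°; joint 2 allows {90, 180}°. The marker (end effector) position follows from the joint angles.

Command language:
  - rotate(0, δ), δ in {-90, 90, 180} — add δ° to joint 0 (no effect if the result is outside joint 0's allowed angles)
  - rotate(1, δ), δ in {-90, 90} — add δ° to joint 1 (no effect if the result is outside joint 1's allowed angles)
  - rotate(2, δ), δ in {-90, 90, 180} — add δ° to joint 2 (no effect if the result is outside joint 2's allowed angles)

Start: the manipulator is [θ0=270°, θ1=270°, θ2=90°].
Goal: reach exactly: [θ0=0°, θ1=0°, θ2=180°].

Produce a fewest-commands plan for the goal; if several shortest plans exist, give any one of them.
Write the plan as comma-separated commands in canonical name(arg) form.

rotate(1, 90), rotate(0, 90), rotate(2, 90)

initial: [θ0=270°, θ1=270°, θ2=90°]
step 1 (rotate(1, 90)): [θ0=270°, θ1=0°, θ2=90°]
step 2 (rotate(0, 90)): [θ0=0°, θ1=0°, θ2=90°]
step 3 (rotate(2, 90)): [θ0=0°, θ1=0°, θ2=180°]
shorter routes all fall short; 3 is best.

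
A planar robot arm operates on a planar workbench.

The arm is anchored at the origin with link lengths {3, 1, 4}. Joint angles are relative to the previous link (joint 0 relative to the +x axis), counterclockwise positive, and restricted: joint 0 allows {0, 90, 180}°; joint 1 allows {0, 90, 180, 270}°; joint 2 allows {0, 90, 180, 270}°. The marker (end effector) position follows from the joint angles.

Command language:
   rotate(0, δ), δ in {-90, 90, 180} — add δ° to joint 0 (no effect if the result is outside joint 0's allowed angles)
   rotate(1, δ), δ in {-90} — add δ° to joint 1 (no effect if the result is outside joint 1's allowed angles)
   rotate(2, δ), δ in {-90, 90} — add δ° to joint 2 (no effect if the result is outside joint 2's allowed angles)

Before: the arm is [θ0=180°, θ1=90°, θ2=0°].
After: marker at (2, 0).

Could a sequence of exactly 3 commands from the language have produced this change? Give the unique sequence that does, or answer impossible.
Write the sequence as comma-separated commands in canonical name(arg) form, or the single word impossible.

rotate(1, -90), rotate(1, -90), rotate(1, -90)

begin: [θ0=180°, θ1=90°, θ2=0°]
step 1 (rotate(1, -90)): [θ0=180°, θ1=0°, θ2=0°]
step 2 (rotate(1, -90)): [θ0=180°, θ1=270°, θ2=0°]
step 3 (rotate(1, -90)): [θ0=180°, θ1=180°, θ2=0°]
no other 3-command option fits: unique.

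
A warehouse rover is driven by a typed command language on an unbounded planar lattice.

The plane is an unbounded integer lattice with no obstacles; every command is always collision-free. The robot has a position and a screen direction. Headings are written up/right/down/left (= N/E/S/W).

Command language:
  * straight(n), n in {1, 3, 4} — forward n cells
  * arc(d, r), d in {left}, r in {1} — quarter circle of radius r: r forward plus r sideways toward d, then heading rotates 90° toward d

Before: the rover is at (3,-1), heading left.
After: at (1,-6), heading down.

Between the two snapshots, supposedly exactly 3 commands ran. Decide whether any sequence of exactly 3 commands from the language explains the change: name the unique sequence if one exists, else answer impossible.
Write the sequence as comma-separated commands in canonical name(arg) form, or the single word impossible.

straight(1), arc(left, 1), straight(4)

key: order matters: swapping straight(1) and straight(4) lands elsewhere
initial: at (3,-1), heading left
[1] after straight(1): at (2,-1), heading left
[2] after arc(left, 1): at (1,-2), heading down
[3] after straight(4): at (1,-6), heading down
all 64 alternatives checked — unique.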